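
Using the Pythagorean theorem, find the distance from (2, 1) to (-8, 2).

√(Σ(x_i - y_i)²) = √((2 - (-8))² + (1 - 2)²)
= √(10² + (-1)²) = √(100 + 1) = √101 ≈ 10.0499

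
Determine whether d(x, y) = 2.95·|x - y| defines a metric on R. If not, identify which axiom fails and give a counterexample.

Yes. Since |x - y| is a metric on R and 2.95 > 0, the positive scalar multiple 2.95·|x - y| is also a metric: scaling by a positive constant preserves non-negativity, identity (d=0 ⟺ |x-y|=0 ⟺ x=y), symmetry, and the triangle inequality.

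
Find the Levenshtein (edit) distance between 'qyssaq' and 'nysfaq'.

Let D[i][j] be the edit distance between the first i characters of 'qyssaq' and the first j characters of 'nysfaq', with D[i][0] = i, D[0][j] = j, and D[i][j] = D[i-1][j-1] if the characters match, else 1 + min(D[i-1][j], D[i][j-1], D[i-1][j-1]). Filling the table (rows: prefixes of 'qyssaq', columns: prefixes of 'nysfaq'):
     ε  n  y  s  f  a  q
  ε  0  1  2  3  4  5  6
  q  1  1  2  3  4  5  5
  y  2  2  1  2  3  4  5
  s  3  3  2  1  2  3  4
  s  4  4  3  2  2  3  4
  a  5  5  4  3  3  2  3
  q  6  6  5  4  4  3  2
The bottom-right entry gives D[6][6] = 2, so no sequence of fewer than 2 edits works. Backtracking through the table gives one optimal edit sequence (2 edits):
  qyssaq → nyssaq (sub q→n @1)
  nyssaq → nysfaq (sub s→f @4)
Edit distance = 2.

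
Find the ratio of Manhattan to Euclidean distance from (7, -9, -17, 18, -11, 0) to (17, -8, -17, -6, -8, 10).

L1 = |7 - 17| + |-9 - (-8)| + |-17 - (-17)| + |18 - (-6)| + |-11 - (-8)| + |0 - 10| = 10 + 1 + 0 + 24 + 3 + 10 = 48
L2 = √(10² + 1² + 0² + 24² + 3² + 10²) = √786 ≈ 28.0357
L1 ≥ L2 always (equality iff movement is along one axis); L1 > L2 here.
Ratio L1/L2 = 48/√786 ≈ 1.7121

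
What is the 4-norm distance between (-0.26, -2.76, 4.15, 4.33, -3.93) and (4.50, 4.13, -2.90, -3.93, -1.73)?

(Σ|x_i - y_i|^4)^(1/4) = (|-0.26 - 4.5|^4 + |-2.76 - 4.13|^4 + |4.15 - (-2.9)|^4 + |4.33 - (-3.93)|^4 + |-3.93 - (-1.73)|^4)^(1/4)
= (4.76^4 + 6.89^4 + 7.05^4 + 8.26^4 + 2.2^4)^(1/4) ≈ (513.3668 + 2253.6003 + 2470.3385 + 4655.0054 + 23.4256)^(1/4) = (9915.7366)^(1/4) ≈ 9.9789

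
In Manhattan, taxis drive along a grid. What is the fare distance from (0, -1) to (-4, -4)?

Σ|x_i - y_i| = |0 - (-4)| + |-1 - (-4)| = 4 + 3 = 7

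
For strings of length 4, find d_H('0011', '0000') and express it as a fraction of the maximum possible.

Differing positions: 3, 4. Hamming distance = 2. The maximum possible Hamming distance for length-4 strings is 4, so d_H/4 = 2/4 = 0.5.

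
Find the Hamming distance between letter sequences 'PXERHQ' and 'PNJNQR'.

Differing positions: 2, 3, 4, 5, 6. Hamming distance = 5.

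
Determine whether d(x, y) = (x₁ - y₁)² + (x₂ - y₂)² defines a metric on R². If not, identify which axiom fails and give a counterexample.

No. The squared Euclidean distance fails the triangle inequality. Counterexample: x = (0, 0), y = (5, 1), z = (10, 2). d(x,z) = 10² + 2² = 104, but d(x,y) + d(y,z) = (5² + 1²) + (5² + 1²) = 26 + 26 = 52. Since 104 > 52, the triangle inequality is violated. (Note: √d, the ordinary Euclidean distance, IS a metric.)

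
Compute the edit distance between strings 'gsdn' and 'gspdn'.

Let D[i][j] be the edit distance between the first i characters of 'gsdn' and the first j characters of 'gspdn', with D[i][0] = i, D[0][j] = j, and D[i][j] = D[i-1][j-1] if the characters match, else 1 + min(D[i-1][j], D[i][j-1], D[i-1][j-1]). Filling the table (rows: prefixes of 'gsdn', columns: prefixes of 'gspdn'):
     ε  g  s  p  d  n
  ε  0  1  2  3  4  5
  g  1  0  1  2  3  4
  s  2  1  0  1  2  3
  d  3  2  1  1  1  2
  n  4  3  2  2  2  1
The bottom-right entry gives D[4][5] = 1, so no sequence of fewer than 1 edit works. Backtracking through the table gives one optimal edit sequence (1 edit):
  gsdn → gspdn (ins p @3)
Edit distance = 1.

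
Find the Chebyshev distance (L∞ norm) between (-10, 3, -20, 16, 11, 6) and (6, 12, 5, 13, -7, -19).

max(|x_i - y_i|) = max(|-10 - 6|, |3 - 12|, |-20 - 5|, |16 - 13|, |11 - (-7)|, |6 - (-19)|) = max(16, 9, 25, 3, 18, 25) = 25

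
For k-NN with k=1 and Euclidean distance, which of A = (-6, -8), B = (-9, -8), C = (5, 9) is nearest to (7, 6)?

Distances: d(A) ≈ 19.105, d(B) ≈ 21.2603, d(C) ≈ 3.6056. Nearest: C = (5, 9) with distance 3.6056.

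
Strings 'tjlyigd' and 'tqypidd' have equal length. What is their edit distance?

Let D[i][j] be the edit distance between the first i characters of 'tjlyigd' and the first j characters of 'tqypidd', with D[i][0] = i, D[0][j] = j, and D[i][j] = D[i-1][j-1] if the characters match, else 1 + min(D[i-1][j], D[i][j-1], D[i-1][j-1]). Filling the table (rows: prefixes of 'tjlyigd', columns: prefixes of 'tqypidd'):
     ε  t  q  y  p  i  d  d
  ε  0  1  2  3  4  5  6  7
  t  1  0  1  2  3  4  5  6
  j  2  1  1  2  3  4  5  6
  l  3  2  2  2  3  4  5  6
  y  4  3  3  2  3  4  5  6
  i  5  4  4  3  3  3  4  5
  g  6  5  5  4  4  4  4  5
  d  7  6  6  5  5  5  4  4
The bottom-right entry gives D[7][7] = 4, so no sequence of fewer than 4 edits works. Backtracking through the table gives one optimal edit sequence (4 edits):
  tjlyigd → tqlyigd (sub j→q @2)
  tqlyigd → tqyyigd (sub l→y @3)
  tqyyigd → tqypigd (sub y→p @4)
  tqypigd → tqypidd (sub g→d @6)
Edit distance = 4.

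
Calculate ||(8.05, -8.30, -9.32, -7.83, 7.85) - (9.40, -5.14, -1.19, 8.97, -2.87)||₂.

√(Σ(x_i - y_i)²) = √((8.05 - 9.4)² + (-8.3 - (-5.14))² + (-9.32 - (-1.19))² + (-7.83 - 8.97)² + (7.85 - (-2.87))²)
= √((-1.35)² + (-3.16)² + (-8.13)² + (-16.8)² + 10.72²) = √(1.8225 + 9.9856 + 66.0969 + 282.24 + 114.9184) = √475.0634 ≈ 21.7959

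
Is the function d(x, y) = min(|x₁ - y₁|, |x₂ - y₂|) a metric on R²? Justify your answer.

No. d fails identity of indiscernibles: take x = (2, 0) and y = (2, 8). Then d(x,y) = min(|2 - 2|, |0 - 8|) = min(0, 8) = 0, yet x ≠ y.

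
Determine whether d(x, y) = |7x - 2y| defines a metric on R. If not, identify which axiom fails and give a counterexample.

No. d fails symmetry: d(7, 9) = |7·7 - 2·9| = |31| = 31, but d(9, 7) = |7·9 - 2·7| = |49| = 49. Since 31 ≠ 49, d(x,y) ≠ d(y,x) in general.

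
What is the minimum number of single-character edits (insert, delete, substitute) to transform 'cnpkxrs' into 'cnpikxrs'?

Let D[i][j] be the edit distance between the first i characters of 'cnpkxrs' and the first j characters of 'cnpikxrs', with D[i][0] = i, D[0][j] = j, and D[i][j] = D[i-1][j-1] if the characters match, else 1 + min(D[i-1][j], D[i][j-1], D[i-1][j-1]). Filling the table (rows: prefixes of 'cnpkxrs', columns: prefixes of 'cnpikxrs'):
     ε  c  n  p  i  k  x  r  s
  ε  0  1  2  3  4  5  6  7  8
  c  1  0  1  2  3  4  5  6  7
  n  2  1  0  1  2  3  4  5  6
  p  3  2  1  0  1  2  3  4  5
  k  4  3  2  1  1  1  2  3  4
  x  5  4  3  2  2  2  1  2  3
  r  6  5  4  3  3  3  2  1  2
  s  7  6  5  4  4  4  3  2  1
The bottom-right entry gives D[7][8] = 1, so no sequence of fewer than 1 edit works. Backtracking through the table gives one optimal edit sequence (1 edit):
  cnpkxrs → cnpikxrs (ins i @4)
Edit distance = 1.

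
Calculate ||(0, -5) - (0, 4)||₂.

√(Σ(x_i - y_i)²) = √((0 - 0)² + (-5 - 4)²)
= √(0² + (-9)²) = √(0 + 81) = √81 = 9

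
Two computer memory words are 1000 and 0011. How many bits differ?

Differing positions: 1, 3, 4. Hamming distance = 3.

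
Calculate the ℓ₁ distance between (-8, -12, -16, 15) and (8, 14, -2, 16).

Σ|x_i - y_i| = |-8 - 8| + |-12 - 14| + |-16 - (-2)| + |15 - 16| = 16 + 26 + 14 + 1 = 57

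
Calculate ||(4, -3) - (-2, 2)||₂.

√(Σ(x_i - y_i)²) = √((4 - (-2))² + (-3 - 2)²)
= √(6² + (-5)²) = √(36 + 25) = √61 ≈ 7.8102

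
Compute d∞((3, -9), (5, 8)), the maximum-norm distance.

max(|x_i - y_i|) = max(|3 - 5|, |-9 - 8|) = max(2, 17) = 17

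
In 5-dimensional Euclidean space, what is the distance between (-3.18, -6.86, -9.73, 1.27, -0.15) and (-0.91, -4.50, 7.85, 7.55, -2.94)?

√(Σ(x_i - y_i)²) = √((-3.18 - (-0.91))² + (-6.86 - (-4.5))² + (-9.73 - 7.85)² + (1.27 - 7.55)² + (-0.15 - (-2.94))²)
= √((-2.27)² + (-2.36)² + (-17.58)² + (-6.28)² + 2.79²) = √(5.1529 + 5.5696 + 309.0564 + 39.4384 + 7.7841) = √367.0014 ≈ 19.1573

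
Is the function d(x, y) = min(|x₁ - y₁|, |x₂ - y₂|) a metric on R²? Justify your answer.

No. d fails identity of indiscernibles: take x = (-5, 0) and y = (-5, 8). Then d(x,y) = min(|-5 - (-5)|, |0 - 8|) = min(0, 8) = 0, yet x ≠ y.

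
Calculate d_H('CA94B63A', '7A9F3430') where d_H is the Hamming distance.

Differing positions: 1, 4, 5, 6, 8. Hamming distance = 5.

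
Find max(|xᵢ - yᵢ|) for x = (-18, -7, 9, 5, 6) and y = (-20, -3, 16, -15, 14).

max(|x_i - y_i|) = max(|-18 - (-20)|, |-7 - (-3)|, |9 - 16|, |5 - (-15)|, |6 - 14|) = max(2, 4, 7, 20, 8) = 20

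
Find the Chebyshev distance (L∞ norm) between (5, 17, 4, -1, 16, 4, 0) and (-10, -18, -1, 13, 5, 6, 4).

max(|x_i - y_i|) = max(|5 - (-10)|, |17 - (-18)|, |4 - (-1)|, |-1 - 13|, |16 - 5|, |4 - 6|, |0 - 4|) = max(15, 35, 5, 14, 11, 2, 4) = 35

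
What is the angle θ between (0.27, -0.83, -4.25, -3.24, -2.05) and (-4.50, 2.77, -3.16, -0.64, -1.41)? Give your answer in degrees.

With u = (0.27, -0.83, -4.25, -3.24, -2.05), v = (-4.50, 2.77, -3.16, -0.64, -1.41):
u·v = 0.27·(-4.5) + (-0.83)·2.77 + (-4.25)·(-3.16) + (-3.24)·(-0.64) + (-2.05)·(-1.41) = (-1.215) + (-2.2991) + 13.43 + 2.0736 + 2.8905 = 14.88.
|u| = √(0.27² + (-0.83)² + (-4.25)² + (-3.24)² + (-2.05)²) = √(0.0729 + 0.6889 + 18.0625 + 10.4976 + 4.2025) = √33.5244, |v| = √((-4.5)² + 2.77² + (-3.16)² + (-0.64)² + (-1.41)²) = √(20.25 + 7.6729 + 9.9856 + 0.4096 + 1.9881) = √40.3062.
cos θ = (u·v)/(|u||v|) = 14.88/(√33.5244·√40.3062) ≈ 0.404796
θ = arccos(0.404796) ≈ 66.12°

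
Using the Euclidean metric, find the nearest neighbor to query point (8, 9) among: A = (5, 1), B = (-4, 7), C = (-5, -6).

Distances: d(A) ≈ 8.544, d(B) ≈ 12.1655, d(C) ≈ 19.8494. Nearest: A = (5, 1) with distance 8.544.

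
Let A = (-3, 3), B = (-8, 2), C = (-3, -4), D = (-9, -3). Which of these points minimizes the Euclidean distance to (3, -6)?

Distances: d(A) ≈ 10.8167, d(B) ≈ 13.6015, d(C) ≈ 6.3246, d(D) ≈ 12.3693. Nearest: C = (-3, -4) with distance 6.3246.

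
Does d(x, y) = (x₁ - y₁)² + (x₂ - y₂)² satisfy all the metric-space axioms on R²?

No. The squared Euclidean distance fails the triangle inequality. Counterexample: x = (0, 0), y = (2, 5), z = (4, 10). d(x,z) = 4² + 10² = 116, but d(x,y) + d(y,z) = (2² + 5²) + (2² + 5²) = 29 + 29 = 58. Since 116 > 58, the triangle inequality is violated. (Note: √d, the ordinary Euclidean distance, IS a metric.)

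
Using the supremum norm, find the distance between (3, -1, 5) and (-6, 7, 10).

max(|x_i - y_i|) = max(|3 - (-6)|, |-1 - 7|, |5 - 10|) = max(9, 8, 5) = 9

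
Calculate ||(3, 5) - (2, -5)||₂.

√(Σ(x_i - y_i)²) = √((3 - 2)² + (5 - (-5))²)
= √(1² + 10²) = √(1 + 100) = √101 ≈ 10.0499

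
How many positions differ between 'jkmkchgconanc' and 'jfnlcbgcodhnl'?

Differing positions: 2, 3, 4, 6, 10, 11, 13. Hamming distance = 7.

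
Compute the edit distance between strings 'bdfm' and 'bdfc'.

Let D[i][j] be the edit distance between the first i characters of 'bdfm' and the first j characters of 'bdfc', with D[i][0] = i, D[0][j] = j, and D[i][j] = D[i-1][j-1] if the characters match, else 1 + min(D[i-1][j], D[i][j-1], D[i-1][j-1]). Filling the table (rows: prefixes of 'bdfm', columns: prefixes of 'bdfc'):
     ε  b  d  f  c
  ε  0  1  2  3  4
  b  1  0  1  2  3
  d  2  1  0  1  2
  f  3  2  1  0  1
  m  4  3  2  1  1
The bottom-right entry gives D[4][4] = 1, so no sequence of fewer than 1 edit works. Backtracking through the table gives one optimal edit sequence (1 edit):
  bdfm → bdfc (sub m→c @4)
Edit distance = 1.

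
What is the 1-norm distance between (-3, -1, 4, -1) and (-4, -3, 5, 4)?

Σ|x_i - y_i| = |-3 - (-4)| + |-1 - (-3)| + |4 - 5| + |-1 - 4| = 1 + 2 + 1 + 5 = 9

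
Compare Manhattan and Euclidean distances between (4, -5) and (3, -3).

L1 = |4 - 3| + |-5 - (-3)| = 1 + 2 = 3
L2 = √(1² + 2²) = √5 ≈ 2.2361
L1 ≥ L2 always (equality iff movement is along one axis); L1 > L2 here.
Ratio L1/L2 = 3/√5 ≈ 1.3416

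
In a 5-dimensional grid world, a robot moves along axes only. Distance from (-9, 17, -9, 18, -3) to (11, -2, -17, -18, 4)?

Σ|x_i - y_i| = |-9 - 11| + |17 - (-2)| + |-9 - (-17)| + |18 - (-18)| + |-3 - 4| = 20 + 19 + 8 + 36 + 7 = 90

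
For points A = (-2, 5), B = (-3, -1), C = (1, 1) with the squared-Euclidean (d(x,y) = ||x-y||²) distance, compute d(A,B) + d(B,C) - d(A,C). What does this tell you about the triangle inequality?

d(A,B) = 1² + 6² = 37, d(B,C) = 4² + 2² = 20, d(A,C) = 3² + 4² = 25.
d(A,B) + d(B,C) - d(A,C) = 37 + 20 - 25 = 57 - 25 = 32. This is ≥ 0, so the triangle inequality holds for these points.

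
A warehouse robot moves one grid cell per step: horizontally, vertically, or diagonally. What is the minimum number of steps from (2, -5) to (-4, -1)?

max(|x_i - y_i|) = max(|2 - (-4)|, |-5 - (-1)|) = max(6, 4) = 6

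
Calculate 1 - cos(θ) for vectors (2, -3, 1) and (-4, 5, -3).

With u = (2, -3, 1), v = (-4, 5, -3):
u·v = 2·(-4) + (-3)·5 + 1·(-3) = (-8) + (-15) + (-3) = -26.
|u| = √(2² + (-3)² + 1²) = √14, |v| = √((-4)² + 5² + (-3)²) = √50, so |u||v| = √(14·50) = √700.
cos θ = (u·v)/(|u||v|) = -26/√700 ≈ -0.9827
Cosine distance = 1 - cos θ ≈ 1 - (-0.9827) = 1.9827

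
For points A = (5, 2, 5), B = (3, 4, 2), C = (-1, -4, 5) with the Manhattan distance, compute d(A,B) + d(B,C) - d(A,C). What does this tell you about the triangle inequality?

d(A,B) = 2 + 2 + 3 = 7, d(B,C) = 4 + 8 + 3 = 15, d(A,C) = 6 + 6 + 0 = 12.
d(A,B) + d(B,C) - d(A,C) = 7 + 15 - 12 = 22 - 12 = 10. This is ≥ 0, so the triangle inequality holds for these points.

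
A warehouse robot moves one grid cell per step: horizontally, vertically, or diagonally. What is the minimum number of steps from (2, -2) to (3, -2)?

max(|x_i - y_i|) = max(|2 - 3|, |-2 - (-2)|) = max(1, 0) = 1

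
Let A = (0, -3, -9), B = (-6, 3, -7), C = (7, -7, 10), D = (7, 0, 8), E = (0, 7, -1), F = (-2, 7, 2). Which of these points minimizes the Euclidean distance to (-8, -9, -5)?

Distances: d(A) ≈ 10.7703, d(B) ≈ 12.3288, d(C) ≈ 21.3073, d(D) ≈ 21.7945, d(E) ≈ 18.3303, d(F) ≈ 18.4662. Nearest: A = (0, -3, -9) with distance 10.7703.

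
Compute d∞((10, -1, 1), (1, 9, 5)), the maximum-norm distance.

max(|x_i - y_i|) = max(|10 - 1|, |-1 - 9|, |1 - 5|) = max(9, 10, 4) = 10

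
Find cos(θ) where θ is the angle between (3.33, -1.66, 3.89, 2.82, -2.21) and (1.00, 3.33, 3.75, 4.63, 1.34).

With u = (3.33, -1.66, 3.89, 2.82, -2.21), v = (1.00, 3.33, 3.75, 4.63, 1.34):
u·v = 3.33·1 + (-1.66)·3.33 + 3.89·3.75 + 2.82·4.63 + (-2.21)·1.34 = 3.33 + (-5.5278) + 14.5875 + 13.0566 + (-2.9614) = 22.4849.
|u| = √(3.33² + (-1.66)² + 3.89² + 2.82² + (-2.21)²) = √(11.0889 + 2.7556 + 15.1321 + 7.9524 + 4.8841) = √41.8131, |v| = √(1² + 3.33² + 3.75² + 4.63² + 1.34²) = √(1 + 11.0889 + 14.0625 + 21.4369 + 1.7956) = √49.3839.
cos θ = (u·v)/(|u||v|) = 22.4849/(√41.8131·√49.3839) ≈ 0.4948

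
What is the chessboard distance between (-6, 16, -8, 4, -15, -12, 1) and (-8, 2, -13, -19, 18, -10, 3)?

max(|x_i - y_i|) = max(|-6 - (-8)|, |16 - 2|, |-8 - (-13)|, |4 - (-19)|, |-15 - 18|, |-12 - (-10)|, |1 - 3|) = max(2, 14, 5, 23, 33, 2, 2) = 33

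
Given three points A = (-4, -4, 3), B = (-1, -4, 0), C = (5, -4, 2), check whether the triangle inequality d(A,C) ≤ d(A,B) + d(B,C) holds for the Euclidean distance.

d(A,B) = √(3² + 0² + 3²) = √18 ≈ 4.2426, d(B,C) = √(6² + 0² + 2²) = √40 ≈ 6.3246, d(A,C) = √(9² + 0² + 1²) = √82 ≈ 9.0554.
d(A,C) ≈ 9.0554 ≤ 4.2426 + 6.3246 = 10.5672. Triangle inequality is satisfied.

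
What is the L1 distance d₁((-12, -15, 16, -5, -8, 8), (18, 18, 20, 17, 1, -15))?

Σ|x_i - y_i| = |-12 - 18| + |-15 - 18| + |16 - 20| + |-5 - 17| + |-8 - 1| + |8 - (-15)| = 30 + 33 + 4 + 22 + 9 + 23 = 121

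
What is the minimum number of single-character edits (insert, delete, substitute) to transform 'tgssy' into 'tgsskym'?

Let D[i][j] be the edit distance between the first i characters of 'tgssy' and the first j characters of 'tgsskym', with D[i][0] = i, D[0][j] = j, and D[i][j] = D[i-1][j-1] if the characters match, else 1 + min(D[i-1][j], D[i][j-1], D[i-1][j-1]). Filling the table (rows: prefixes of 'tgssy', columns: prefixes of 'tgsskym'):
     ε  t  g  s  s  k  y  m
  ε  0  1  2  3  4  5  6  7
  t  1  0  1  2  3  4  5  6
  g  2  1  0  1  2  3  4  5
  s  3  2  1  0  1  2  3  4
  s  4  3  2  1  0  1  2  3
  y  5  4  3  2  1  1  1  2
The bottom-right entry gives D[5][7] = 2, so no sequence of fewer than 2 edits works. Backtracking through the table gives one optimal edit sequence (2 edits):
  tgssy → tgssky (ins k @5)
  tgssky → tgsskym (ins m @7)
Edit distance = 2.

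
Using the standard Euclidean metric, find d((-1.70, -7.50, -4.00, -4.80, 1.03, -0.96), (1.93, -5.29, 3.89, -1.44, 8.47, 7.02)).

√(Σ(x_i - y_i)²) = √((-1.7 - 1.93)² + (-7.5 - (-5.29))² + (-4 - 3.89)² + (-4.8 - (-1.44))² + (1.03 - 8.47)² + (-0.96 - 7.02)²)
= √((-3.63)² + (-2.21)² + (-7.89)² + (-3.36)² + (-7.44)² + (-7.98)²) = √(13.1769 + 4.8841 + 62.2521 + 11.2896 + 55.3536 + 63.6804) = √210.6367 ≈ 14.5133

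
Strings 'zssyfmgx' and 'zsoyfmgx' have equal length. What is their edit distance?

Let D[i][j] be the edit distance between the first i characters of 'zssyfmgx' and the first j characters of 'zsoyfmgx', with D[i][0] = i, D[0][j] = j, and D[i][j] = D[i-1][j-1] if the characters match, else 1 + min(D[i-1][j], D[i][j-1], D[i-1][j-1]). Filling the table (rows: prefixes of 'zssyfmgx', columns: prefixes of 'zsoyfmgx'):
     ε  z  s  o  y  f  m  g  x
  ε  0  1  2  3  4  5  6  7  8
  z  1  0  1  2  3  4  5  6  7
  s  2  1  0  1  2  3  4  5  6
  s  3  2  1  1  2  3  4  5  6
  y  4  3  2  2  1  2  3  4  5
  f  5  4  3  3  2  1  2  3  4
  m  6  5  4  4  3  2  1  2  3
  g  7  6  5  5  4  3  2  1  2
  x  8  7  6  6  5  4  3  2  1
The bottom-right entry gives D[8][8] = 1, so no sequence of fewer than 1 edit works. Backtracking through the table gives one optimal edit sequence (1 edit):
  zssyfmgx → zsoyfmgx (sub s→o @3)
Edit distance = 1.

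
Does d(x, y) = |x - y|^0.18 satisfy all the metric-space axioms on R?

Yes. With 0 < p = 0.18 ≤ 1, d(x,y) = |x-y|^0.18 is a metric on R. Non-negativity and symmetry are immediate; |x-y|^0.18 = 0 ⟺ |x-y| = 0 ⟺ x = y. For the triangle inequality, the function t ↦ t^0.18 is subadditive on [0,∞) when p ≤ 1, so |x-z|^0.18 ≤ (|x-y| + |y-z|)^0.18 ≤ |x-y|^0.18 + |y-z|^0.18.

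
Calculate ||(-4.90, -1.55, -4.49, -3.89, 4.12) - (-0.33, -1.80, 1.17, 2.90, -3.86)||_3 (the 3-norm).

(Σ|x_i - y_i|^3)^(1/3) = (|-4.9 - (-0.33)|^3 + |-1.55 - (-1.8)|^3 + |-4.49 - 1.17|^3 + |-3.89 - 2.9|^3 + |4.12 - (-3.86)|^3)^(1/3)
= (4.57^3 + 0.25^3 + 5.66^3 + 6.79^3 + 7.98^3)^(1/3) ≈ (95.444 + 0.0156 + 181.3215 + 313.0468 + 508.1696)^(1/3) = (1097.9975)^(1/3) ≈ 10.3165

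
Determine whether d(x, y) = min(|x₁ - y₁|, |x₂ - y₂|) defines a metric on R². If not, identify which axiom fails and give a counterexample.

No. d fails identity of indiscernibles: take x = (2, 0) and y = (2, 6). Then d(x,y) = min(|2 - 2|, |0 - 6|) = min(0, 6) = 0, yet x ≠ y.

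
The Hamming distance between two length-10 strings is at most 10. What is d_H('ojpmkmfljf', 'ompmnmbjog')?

Differing positions: 2, 5, 7, 8, 9, 10. Hamming distance = 6. The maximum possible Hamming distance for length-10 strings is 10, so d_H/10 = 6/10 = 0.6.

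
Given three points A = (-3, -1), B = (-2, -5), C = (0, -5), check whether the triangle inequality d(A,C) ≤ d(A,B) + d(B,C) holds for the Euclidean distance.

d(A,B) = √(1² + 4²) = √17 ≈ 4.1231, d(B,C) = √(2² + 0²) = √4 = 2, d(A,C) = √(3² + 4²) = √25 = 5.
d(A,C) = 5 ≤ 4.1231 + 2 = 6.1231. Triangle inequality is satisfied.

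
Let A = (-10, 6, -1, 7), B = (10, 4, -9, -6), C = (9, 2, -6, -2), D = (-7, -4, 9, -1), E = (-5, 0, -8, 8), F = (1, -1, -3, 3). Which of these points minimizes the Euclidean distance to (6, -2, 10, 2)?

Distances: d(A) ≈ 21.587, d(B) ≈ 21.8403, d(C) ≈ 17.2337, d(D) ≈ 13.5277, d(E) ≈ 22.0227, d(F) = 14. Nearest: D = (-7, -4, 9, -1) with distance 13.5277.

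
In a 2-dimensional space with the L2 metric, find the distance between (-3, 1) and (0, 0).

(Σ|x_i - y_i|^2)^(1/2) = (|-3 - 0|^2 + |1 - 0|^2)^(1/2)
= (3^2 + 1^2)^(1/2) = (9 + 1)^(1/2) = (10)^(1/2) ≈ 3.1623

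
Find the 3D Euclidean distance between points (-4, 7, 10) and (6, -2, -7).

√(Σ(x_i - y_i)²) = √((-4 - 6)² + (7 - (-2))² + (10 - (-7))²)
= √((-10)² + 9² + 17²) = √(100 + 81 + 289) = √470 ≈ 21.6795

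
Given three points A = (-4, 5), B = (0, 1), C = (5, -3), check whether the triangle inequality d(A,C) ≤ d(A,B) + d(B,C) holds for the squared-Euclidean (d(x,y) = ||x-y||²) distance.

d(A,B) = 4² + 4² = 32, d(B,C) = 5² + 4² = 41, d(A,C) = 9² + 8² = 145.
d(A,C) = 145 > 32 + 41 = 73. Triangle inequality is VIOLATED. (Squared-Euclidean is not a metric — this is a counterexample.)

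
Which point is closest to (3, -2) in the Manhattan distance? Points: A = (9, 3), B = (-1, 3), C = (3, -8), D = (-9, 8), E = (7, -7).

Distances: d(A) = 11, d(B) = 9, d(C) = 6, d(D) = 22, d(E) = 9. Nearest: C = (3, -8) with distance 6.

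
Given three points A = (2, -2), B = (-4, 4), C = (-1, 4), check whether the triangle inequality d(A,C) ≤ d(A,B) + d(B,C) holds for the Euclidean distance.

d(A,B) = √(6² + 6²) = √72 ≈ 8.4853, d(B,C) = √(3² + 0²) = √9 = 3, d(A,C) = √(3² + 6²) = √45 ≈ 6.7082.
d(A,C) ≈ 6.7082 ≤ 8.4853 + 3 = 11.4853. Triangle inequality is satisfied.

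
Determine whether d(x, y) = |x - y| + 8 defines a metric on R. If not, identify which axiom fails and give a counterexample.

No. d fails identity of indiscernibles (specifically d(x,x) = 0): d(-3, -3) = |-3 - (-3)| + 8 = 0 + 8 = 8 ≠ 0.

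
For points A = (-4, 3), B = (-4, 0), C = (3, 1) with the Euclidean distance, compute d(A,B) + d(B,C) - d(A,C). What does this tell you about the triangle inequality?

d(A,B) = √(0² + 3²) = √9 = 3, d(B,C) = √(7² + 1²) = √50 ≈ 7.0711, d(A,C) = √(7² + 2²) = √53 ≈ 7.2801.
d(A,B) + d(B,C) - d(A,C) = 3 + 7.0711 - 7.2801 = 10.0711 - 7.2801 = 2.791 (to 4 decimal places). This is ≥ 0, so the triangle inequality holds for these points.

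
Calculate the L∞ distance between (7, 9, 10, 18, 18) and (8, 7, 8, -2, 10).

max(|x_i - y_i|) = max(|7 - 8|, |9 - 7|, |10 - 8|, |18 - (-2)|, |18 - 10|) = max(1, 2, 2, 20, 8) = 20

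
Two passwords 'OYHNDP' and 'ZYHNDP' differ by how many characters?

Differing positions: 1. Hamming distance = 1.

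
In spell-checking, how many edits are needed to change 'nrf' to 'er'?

Let D[i][j] be the edit distance between the first i characters of 'nrf' and the first j characters of 'er', with D[i][0] = i, D[0][j] = j, and D[i][j] = D[i-1][j-1] if the characters match, else 1 + min(D[i-1][j], D[i][j-1], D[i-1][j-1]). Filling the table (rows: prefixes of 'nrf', columns: prefixes of 'er'):
     ε  e  r
  ε  0  1  2
  n  1  1  2
  r  2  2  1
  f  3  3  2
The bottom-right entry gives D[3][2] = 2, so no sequence of fewer than 2 edits works. Backtracking through the table gives one optimal edit sequence (2 edits):
  nrf → erf (sub n→e @1)
  erf → er (del f @3)
Edit distance = 2.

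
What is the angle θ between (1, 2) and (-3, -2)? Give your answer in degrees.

With u = (1, 2), v = (-3, -2):
u·v = 1·(-3) + 2·(-2) = (-3) + (-4) = -7.
|u| = √(1² + 2²) = √5, |v| = √((-3)² + (-2)²) = √13, so |u||v| = √(5·13) = √65.
cos θ = (u·v)/(|u||v|) = -7/√65 ≈ -0.868243
θ = arccos(-0.868243) ≈ 150.26°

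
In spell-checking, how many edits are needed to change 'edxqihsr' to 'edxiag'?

Let D[i][j] be the edit distance between the first i characters of 'edxqihsr' and the first j characters of 'edxiag', with D[i][0] = i, D[0][j] = j, and D[i][j] = D[i-1][j-1] if the characters match, else 1 + min(D[i-1][j], D[i][j-1], D[i-1][j-1]). Filling the table (rows: prefixes of 'edxqihsr', columns: prefixes of 'edxiag'):
     ε  e  d  x  i  a  g
  ε  0  1  2  3  4  5  6
  e  1  0  1  2  3  4  5
  d  2  1  0  1  2  3  4
  x  3  2  1  0  1  2  3
  q  4  3  2  1  1  2  3
  i  5  4  3  2  1  2  3
  h  6  5  4  3  2  2  3
  s  7  6  5  4  3  3  3
  r  8  7  6  5  4  4  4
The bottom-right entry gives D[8][6] = 4, so no sequence of fewer than 4 edits works. Backtracking through the table gives one optimal edit sequence (4 edits):
  edxqihsr → edxihsr (del q @4)
  edxihsr → edxisr (del h @5)
  edxisr → edxiar (sub s→a @5)
  edxiar → edxiag (sub r→g @6)
Edit distance = 4.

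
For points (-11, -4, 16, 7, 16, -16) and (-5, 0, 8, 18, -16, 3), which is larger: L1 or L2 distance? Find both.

L1 = |-11 - (-5)| + |-4 - 0| + |16 - 8| + |7 - 18| + |16 - (-16)| + |-16 - 3| = 6 + 4 + 8 + 11 + 32 + 19 = 80
L2 = √(6² + 4² + 8² + 11² + 32² + 19²) = √1622 ≈ 40.2741
L1 ≥ L2 always (equality iff movement is along one axis); L1 > L2 here.
Ratio L1/L2 = 80/√1622 ≈ 1.9864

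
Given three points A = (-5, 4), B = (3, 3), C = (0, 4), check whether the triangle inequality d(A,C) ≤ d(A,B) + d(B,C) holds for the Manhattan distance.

d(A,B) = 8 + 1 = 9, d(B,C) = 3 + 1 = 4, d(A,C) = 5 + 0 = 5.
d(A,C) = 5 ≤ 9 + 4 = 13. Triangle inequality is satisfied.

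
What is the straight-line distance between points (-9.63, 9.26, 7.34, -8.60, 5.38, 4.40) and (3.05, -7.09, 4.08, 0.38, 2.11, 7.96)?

√(Σ(x_i - y_i)²) = √((-9.63 - 3.05)² + (9.26 - (-7.09))² + (7.34 - 4.08)² + (-8.6 - 0.38)² + (5.38 - 2.11)² + (4.4 - 7.96)²)
= √((-12.68)² + 16.35² + 3.26² + (-8.98)² + 3.27² + (-3.56)²) = √(160.7824 + 267.3225 + 10.6276 + 80.6404 + 10.6929 + 12.6736) = √542.7394 ≈ 23.2968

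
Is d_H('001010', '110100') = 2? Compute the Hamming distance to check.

Differing positions: 1, 2, 3, 4, 5. Hamming distance = 5, so the claim that d_H = 2 is false.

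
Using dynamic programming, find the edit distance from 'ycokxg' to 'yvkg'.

Let D[i][j] be the edit distance between the first i characters of 'ycokxg' and the first j characters of 'yvkg', with D[i][0] = i, D[0][j] = j, and D[i][j] = D[i-1][j-1] if the characters match, else 1 + min(D[i-1][j], D[i][j-1], D[i-1][j-1]). Filling the table (rows: prefixes of 'ycokxg', columns: prefixes of 'yvkg'):
     ε  y  v  k  g
  ε  0  1  2  3  4
  y  1  0  1  2  3
  c  2  1  1  2  3
  o  3  2  2  2  3
  k  4  3  3  2  3
  x  5  4  4  3  3
  g  6  5  5  4  3
The bottom-right entry gives D[6][4] = 3, so no sequence of fewer than 3 edits works. Backtracking through the table gives one optimal edit sequence (3 edits):
  ycokxg → yokxg (del c @2)
  yokxg → yvkxg (sub o→v @2)
  yvkxg → yvkg (del x @4)
Edit distance = 3.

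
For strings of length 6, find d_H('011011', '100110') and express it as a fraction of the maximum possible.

Differing positions: 1, 2, 3, 4, 6. Hamming distance = 5. The maximum possible Hamming distance for length-6 strings is 6, so d_H/6 = 5/6 ≈ 0.8333.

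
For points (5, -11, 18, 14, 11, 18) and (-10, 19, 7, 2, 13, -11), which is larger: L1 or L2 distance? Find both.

L1 = |5 - (-10)| + |-11 - 19| + |18 - 7| + |14 - 2| + |11 - 13| + |18 - (-11)| = 15 + 30 + 11 + 12 + 2 + 29 = 99
L2 = √(15² + 30² + 11² + 12² + 2² + 29²) = √2235 ≈ 47.2758
L1 ≥ L2 always (equality iff movement is along one axis); L1 > L2 here.
Ratio L1/L2 = 99/√2235 ≈ 2.0941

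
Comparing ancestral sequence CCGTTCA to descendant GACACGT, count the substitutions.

Differing positions: 1, 2, 3, 4, 5, 6, 7. Hamming distance = 7.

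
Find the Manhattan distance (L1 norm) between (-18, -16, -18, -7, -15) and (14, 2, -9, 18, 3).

Σ|x_i - y_i| = |-18 - 14| + |-16 - 2| + |-18 - (-9)| + |-7 - 18| + |-15 - 3| = 32 + 18 + 9 + 25 + 18 = 102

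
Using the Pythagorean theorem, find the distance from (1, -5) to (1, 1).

√(Σ(x_i - y_i)²) = √((1 - 1)² + (-5 - 1)²)
= √(0² + (-6)²) = √(0 + 36) = √36 = 6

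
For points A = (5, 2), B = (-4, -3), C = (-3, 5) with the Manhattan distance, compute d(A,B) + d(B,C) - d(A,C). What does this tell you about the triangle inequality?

d(A,B) = 9 + 5 = 14, d(B,C) = 1 + 8 = 9, d(A,C) = 8 + 3 = 11.
d(A,B) + d(B,C) - d(A,C) = 14 + 9 - 11 = 23 - 11 = 12. This is ≥ 0, so the triangle inequality holds for these points.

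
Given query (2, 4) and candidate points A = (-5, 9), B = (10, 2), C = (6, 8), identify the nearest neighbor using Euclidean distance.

Distances: d(A) ≈ 8.6023, d(B) ≈ 8.2462, d(C) ≈ 5.6569. Nearest: C = (6, 8) with distance 5.6569.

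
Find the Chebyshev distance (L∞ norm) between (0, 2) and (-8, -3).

max(|x_i - y_i|) = max(|0 - (-8)|, |2 - (-3)|) = max(8, 5) = 8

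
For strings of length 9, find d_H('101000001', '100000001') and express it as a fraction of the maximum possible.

Differing positions: 3. Hamming distance = 1. The maximum possible Hamming distance for length-9 strings is 9, so d_H/9 = 1/9 ≈ 0.1111.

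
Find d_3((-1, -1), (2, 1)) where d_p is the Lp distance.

(Σ|x_i - y_i|^3)^(1/3) = (|-1 - 2|^3 + |-1 - 1|^3)^(1/3)
= (3^3 + 2^3)^(1/3) = (27 + 8)^(1/3) = (35)^(1/3) ≈ 3.2711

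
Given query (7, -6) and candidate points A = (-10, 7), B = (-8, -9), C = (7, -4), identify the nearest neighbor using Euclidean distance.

Distances: d(A) ≈ 21.4009, d(B) ≈ 15.2971, d(C) = 2. Nearest: C = (7, -4) with distance 2.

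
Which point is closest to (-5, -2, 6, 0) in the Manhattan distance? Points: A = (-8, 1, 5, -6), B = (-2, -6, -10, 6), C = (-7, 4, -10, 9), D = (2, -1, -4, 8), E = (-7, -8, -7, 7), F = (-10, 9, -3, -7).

Distances: d(A) = 13, d(B) = 29, d(C) = 33, d(D) = 26, d(E) = 28, d(F) = 32. Nearest: A = (-8, 1, 5, -6) with distance 13.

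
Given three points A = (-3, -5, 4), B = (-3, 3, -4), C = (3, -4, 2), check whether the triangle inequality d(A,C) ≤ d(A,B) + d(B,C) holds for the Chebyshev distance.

d(A,B) = max(0, 8, 8) = 8, d(B,C) = max(6, 7, 6) = 7, d(A,C) = max(6, 1, 2) = 6.
d(A,C) = 6 ≤ 8 + 7 = 15. Triangle inequality is satisfied.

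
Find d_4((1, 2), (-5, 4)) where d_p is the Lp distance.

(Σ|x_i - y_i|^4)^(1/4) = (|1 - (-5)|^4 + |2 - 4|^4)^(1/4)
= (6^4 + 2^4)^(1/4) = (1296 + 16)^(1/4) = (1312)^(1/4) ≈ 6.0184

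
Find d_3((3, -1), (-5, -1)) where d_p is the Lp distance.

(Σ|x_i - y_i|^3)^(1/3) = (|3 - (-5)|^3 + |-1 - (-1)|^3)^(1/3)
= (8^3 + 0^3)^(1/3) = (512 + 0)^(1/3) = (512)^(1/3) = 8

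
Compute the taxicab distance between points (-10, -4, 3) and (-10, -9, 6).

Σ|x_i - y_i| = |-10 - (-10)| + |-4 - (-9)| + |3 - 6| = 0 + 5 + 3 = 8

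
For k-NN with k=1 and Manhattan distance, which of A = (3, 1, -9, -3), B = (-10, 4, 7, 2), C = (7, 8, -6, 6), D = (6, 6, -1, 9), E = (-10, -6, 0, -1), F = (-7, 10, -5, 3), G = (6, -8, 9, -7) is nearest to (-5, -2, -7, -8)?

Distances: d(A) = 18, d(B) = 35, d(C) = 37, d(D) = 42, d(E) = 23, d(F) = 27, d(G) = 34. Nearest: A = (3, 1, -9, -3) with distance 18.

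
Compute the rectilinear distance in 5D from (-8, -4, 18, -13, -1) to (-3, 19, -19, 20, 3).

Σ|x_i - y_i| = |-8 - (-3)| + |-4 - 19| + |18 - (-19)| + |-13 - 20| + |-1 - 3| = 5 + 23 + 37 + 33 + 4 = 102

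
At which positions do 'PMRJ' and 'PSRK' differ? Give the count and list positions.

Differing positions: 2, 4. Hamming distance = 2.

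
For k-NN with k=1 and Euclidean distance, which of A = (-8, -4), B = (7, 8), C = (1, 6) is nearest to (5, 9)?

Distances: d(A) ≈ 18.3848, d(B) ≈ 2.2361, d(C) = 5. Nearest: B = (7, 8) with distance 2.2361.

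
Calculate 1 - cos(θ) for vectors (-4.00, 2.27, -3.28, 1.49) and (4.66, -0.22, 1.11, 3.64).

With u = (-4.00, 2.27, -3.28, 1.49), v = (4.66, -0.22, 1.11, 3.64):
u·v = (-4)·4.66 + 2.27·(-0.22) + (-3.28)·1.11 + 1.49·3.64 = (-18.64) + (-0.4994) + (-3.6408) + 5.4236 = -17.3566.
|u| = √((-4)² + 2.27² + (-3.28)² + 1.49²) = √(16 + 5.1529 + 10.7584 + 2.2201) = √34.1314, |v| = √(4.66² + (-0.22)² + 1.11² + 3.64²) = √(21.7156 + 0.0484 + 1.2321 + 13.2496) = √36.2457.
cos θ = (u·v)/(|u||v|) = -17.3566/(√34.1314·√36.2457) ≈ -0.4935
Cosine distance = 1 - cos θ ≈ 1 - (-0.4935) = 1.4935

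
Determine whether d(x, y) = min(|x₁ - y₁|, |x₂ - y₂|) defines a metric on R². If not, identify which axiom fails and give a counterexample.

No. d fails identity of indiscernibles: take x = (-4, 0) and y = (-4, 3). Then d(x,y) = min(|-4 - (-4)|, |0 - 3|) = min(0, 3) = 0, yet x ≠ y.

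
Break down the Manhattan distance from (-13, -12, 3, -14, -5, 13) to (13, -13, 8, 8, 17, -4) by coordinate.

Σ|x_i - y_i| = |-13 - 13| + |-12 - (-13)| + |3 - 8| + |-14 - 8| + |-5 - 17| + |13 - (-4)| = 26 + 1 + 5 + 22 + 22 + 17 = 93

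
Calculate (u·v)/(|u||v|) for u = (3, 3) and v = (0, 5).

With u = (3, 3), v = (0, 5):
u·v = 3·0 + 3·5 = 0 + 15 = 15.
|u| = √(3² + 3²) = √18, |v| = √(0² + 5²) = √25, so |u||v| = √(18·25) = √450.
cos θ = (u·v)/(|u||v|) = 15/√450 ≈ 0.7071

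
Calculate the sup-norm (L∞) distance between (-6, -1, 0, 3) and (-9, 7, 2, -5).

max(|x_i - y_i|) = max(|-6 - (-9)|, |-1 - 7|, |0 - 2|, |3 - (-5)|) = max(3, 8, 2, 8) = 8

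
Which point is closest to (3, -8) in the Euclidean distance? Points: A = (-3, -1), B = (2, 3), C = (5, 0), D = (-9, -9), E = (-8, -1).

Distances: d(A) ≈ 9.2195, d(B) ≈ 11.0454, d(C) ≈ 8.2462, d(D) ≈ 12.0416, d(E) ≈ 13.0384. Nearest: C = (5, 0) with distance 8.2462.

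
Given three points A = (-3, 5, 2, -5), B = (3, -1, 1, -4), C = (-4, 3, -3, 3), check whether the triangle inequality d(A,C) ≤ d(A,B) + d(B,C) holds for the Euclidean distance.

d(A,B) = √(6² + 6² + 1² + 1²) = √74 ≈ 8.6023, d(B,C) = √(7² + 4² + 4² + 7²) = √130 ≈ 11.4018, d(A,C) = √(1² + 2² + 5² + 8²) = √94 ≈ 9.6954.
d(A,C) ≈ 9.6954 ≤ 8.6023 + 11.4018 = 20.0041. Triangle inequality is satisfied.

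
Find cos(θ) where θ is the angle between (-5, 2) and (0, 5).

With u = (-5, 2), v = (0, 5):
u·v = (-5)·0 + 2·5 = 0 + 10 = 10.
|u| = √((-5)² + 2²) = √29, |v| = √(0² + 5²) = √25, so |u||v| = √(29·25) = √725.
cos θ = (u·v)/(|u||v|) = 10/√725 ≈ 0.3714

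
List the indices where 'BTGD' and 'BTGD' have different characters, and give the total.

Differing positions: none. Hamming distance = 0.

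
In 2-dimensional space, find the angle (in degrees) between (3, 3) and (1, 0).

With u = (3, 3), v = (1, 0):
u·v = 3·1 + 3·0 = 3 + 0 = 3.
|u| = √(3² + 3²) = √18, |v| = √(1² + 0²) = √1, so |u||v| = √(18·1) = √18.
cos θ = (u·v)/(|u||v|) = 3/√18 ≈ 0.707107
θ = arccos(0.707107) ≈ 45°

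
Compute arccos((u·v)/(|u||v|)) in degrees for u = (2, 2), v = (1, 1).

With u = (2, 2), v = (1, 1):
u·v = 2·1 + 2·1 = 2 + 2 = 4.
|u| = √(2² + 2²) = √8, |v| = √(1² + 1²) = √2, so |u||v| = √(8·2) = √16 = 4.
cos θ = (u·v)/(|u||v|) = 4/4 = 1 (the vectors are parallel, pointing the same way)
θ = arccos(1) = 0°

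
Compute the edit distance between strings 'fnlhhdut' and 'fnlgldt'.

Let D[i][j] be the edit distance between the first i characters of 'fnlhhdut' and the first j characters of 'fnlgldt', with D[i][0] = i, D[0][j] = j, and D[i][j] = D[i-1][j-1] if the characters match, else 1 + min(D[i-1][j], D[i][j-1], D[i-1][j-1]). Filling the table (rows: prefixes of 'fnlhhdut', columns: prefixes of 'fnlgldt'):
     ε  f  n  l  g  l  d  t
  ε  0  1  2  3  4  5  6  7
  f  1  0  1  2  3  4  5  6
  n  2  1  0  1  2  3  4  5
  l  3  2  1  0  1  2  3  4
  h  4  3  2  1  1  2  3  4
  h  5  4  3  2  2  2  3  4
  d  6  5  4  3  3  3  2  3
  u  7  6  5  4  4  4  3  3
  t  8  7  6  5  5  5  4  3
The bottom-right entry gives D[8][7] = 3, so no sequence of fewer than 3 edits works. Backtracking through the table gives one optimal edit sequence (3 edits):
  fnlhhdut → fnlghdut (sub h→g @4)
  fnlghdut → fnlgldut (sub h→l @5)
  fnlgldut → fnlgldt (del u @7)
Edit distance = 3.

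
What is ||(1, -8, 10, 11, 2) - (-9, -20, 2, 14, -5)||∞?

max(|x_i - y_i|) = max(|1 - (-9)|, |-8 - (-20)|, |10 - 2|, |11 - 14|, |2 - (-5)|) = max(10, 12, 8, 3, 7) = 12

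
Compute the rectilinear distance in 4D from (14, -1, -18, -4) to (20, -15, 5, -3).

Σ|x_i - y_i| = |14 - 20| + |-1 - (-15)| + |-18 - 5| + |-4 - (-3)| = 6 + 14 + 23 + 1 = 44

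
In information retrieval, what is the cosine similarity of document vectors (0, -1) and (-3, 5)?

With u = (0, -1), v = (-3, 5):
u·v = 0·(-3) + (-1)·5 = 0 + (-5) = -5.
|u| = √(0² + (-1)²) = √1, |v| = √((-3)² + 5²) = √34, so |u||v| = √(1·34) = √34.
cos θ = (u·v)/(|u||v|) = -5/√34 ≈ -0.8575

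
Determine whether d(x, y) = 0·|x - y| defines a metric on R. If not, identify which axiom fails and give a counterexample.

No. With c = 0, d(x,y) = 0 for all x, y. This fails identity of indiscernibles: d(4, 5) = 0 but 4 ≠ 5.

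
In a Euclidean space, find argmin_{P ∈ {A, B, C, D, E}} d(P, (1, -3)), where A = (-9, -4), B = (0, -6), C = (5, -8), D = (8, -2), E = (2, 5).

Distances: d(A) ≈ 10.0499, d(B) ≈ 3.1623, d(C) ≈ 6.4031, d(D) ≈ 7.0711, d(E) ≈ 8.0623. Nearest: B = (0, -6) with distance 3.1623.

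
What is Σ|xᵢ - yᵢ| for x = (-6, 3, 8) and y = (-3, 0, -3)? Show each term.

Σ|x_i - y_i| = |-6 - (-3)| + |3 - 0| + |8 - (-3)| = 3 + 3 + 11 = 17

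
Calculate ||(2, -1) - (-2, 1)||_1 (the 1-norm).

Σ|x_i - y_i| = |2 - (-2)| + |-1 - 1| = 4 + 2 = 6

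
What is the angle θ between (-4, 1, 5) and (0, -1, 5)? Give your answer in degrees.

With u = (-4, 1, 5), v = (0, -1, 5):
u·v = (-4)·0 + 1·(-1) + 5·5 = 0 + (-1) + 25 = 24.
|u| = √((-4)² + 1² + 5²) = √42, |v| = √(0² + (-1)² + 5²) = √26, so |u||v| = √(42·26) = √1092.
cos θ = (u·v)/(|u||v|) = 24/√1092 ≈ 0.726273
θ = arccos(0.726273) ≈ 43.43°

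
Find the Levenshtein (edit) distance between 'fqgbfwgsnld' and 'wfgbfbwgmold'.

Let D[i][j] be the edit distance between the first i characters of 'fqgbfwgsnld' and the first j characters of 'wfgbfbwgmold', with D[i][0] = i, D[0][j] = j, and D[i][j] = D[i-1][j-1] if the characters match, else 1 + min(D[i-1][j], D[i][j-1], D[i-1][j-1]). Filling the table (rows: prefixes of 'fqgbfwgsnld', columns: prefixes of 'wfgbfbwgmold'):
     ε  w  f  g  b  f  b  w  g  m  o  l  d
  ε  0  1  2  3  4  5  6  7  8  9 10 11 12
  f  1  1  1  2  3  4  5  6  7  8  9 10 11
  q  2  2  2  2  3  4  5  6  7  8  9 10 11
  g  3  3  3  2  3  4  5  6  6  7  8  9 10
  b  4  4  4  3  2  3  4  5  6  7  8  9 10
  f  5  5  4  4  3  2  3  4  5  6  7  8  9
  w  6  5  5  5  4  3  3  3  4  5  6  7  8
  g  7  6  6  5  5  4  4  4  3  4  5  6  7
  s  8  7  7  6  6  5  5  5  4  4  5  6  7
  n  9  8  8  7  7  6  6  6  5  5  5  6  7
  l 10  9  9  8  8  7  7  7  6  6  6  5  6
  d 11 10 10  9  9  8  8  8  7  7  7  6  5
The bottom-right entry gives D[11][12] = 5, so no sequence of fewer than 5 edits works. Backtracking through the table gives one optimal edit sequence (5 edits):
  fqgbfwgsnld → wqgbfwgsnld (sub f→w @1)
  wqgbfwgsnld → wfgbfwgsnld (sub q→f @2)
  wfgbfwgsnld → wfgbfbwgsnld (ins b @6)
  wfgbfbwgsnld → wfgbfbwgmnld (sub s→m @9)
  wfgbfbwgmnld → wfgbfbwgmold (sub n→o @10)
Edit distance = 5.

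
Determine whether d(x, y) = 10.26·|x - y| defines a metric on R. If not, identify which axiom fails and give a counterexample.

Yes. Since |x - y| is a metric on R and 10.26 > 0, the positive scalar multiple 10.26·|x - y| is also a metric: scaling by a positive constant preserves non-negativity, identity (d=0 ⟺ |x-y|=0 ⟺ x=y), symmetry, and the triangle inequality.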